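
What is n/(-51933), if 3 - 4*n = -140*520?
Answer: -72803/207732 ≈ -0.35047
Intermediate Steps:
n = 72803/4 (n = ¾ - (-35)*520 = ¾ - ¼*(-72800) = ¾ + 18200 = 72803/4 ≈ 18201.)
n/(-51933) = (72803/4)/(-51933) = (72803/4)*(-1/51933) = -72803/207732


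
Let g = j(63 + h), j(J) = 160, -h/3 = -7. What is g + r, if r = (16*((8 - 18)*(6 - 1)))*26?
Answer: -20640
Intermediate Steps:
h = 21 (h = -3*(-7) = 21)
g = 160
r = -20800 (r = (16*(-10*5))*26 = (16*(-50))*26 = -800*26 = -20800)
g + r = 160 - 20800 = -20640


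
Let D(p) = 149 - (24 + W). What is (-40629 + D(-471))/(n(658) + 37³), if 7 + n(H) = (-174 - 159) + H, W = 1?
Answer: -40505/50971 ≈ -0.79467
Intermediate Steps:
D(p) = 124 (D(p) = 149 - (24 + 1) = 149 - 1*25 = 149 - 25 = 124)
n(H) = -340 + H (n(H) = -7 + ((-174 - 159) + H) = -7 + (-333 + H) = -340 + H)
(-40629 + D(-471))/(n(658) + 37³) = (-40629 + 124)/((-340 + 658) + 37³) = -40505/(318 + 50653) = -40505/50971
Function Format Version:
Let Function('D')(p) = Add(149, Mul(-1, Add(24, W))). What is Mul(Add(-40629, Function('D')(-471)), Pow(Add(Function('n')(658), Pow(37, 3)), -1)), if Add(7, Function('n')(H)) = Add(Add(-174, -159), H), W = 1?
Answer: Rational(-40505, 50971) ≈ -0.79467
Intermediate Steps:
Function('D')(p) = 124 (Function('D')(p) = Add(149, Mul(-1, Add(24, 1))) = Add(149, Mul(-1, 25)) = Add(149, -25) = 124)
Function('n')(H) = Add(-340, H) (Function('n')(H) = Add(-7, Add(Add(-174, -159), H)) = Add(-7, Add(-333, H)) = Add(-340, H))
Mul(Add(-40629, Function('D')(-471)), Pow(Add(Function('n')(658), Pow(37, 3)), -1)) = Mul(Add(-40629, 124), Pow(Add(Add(-340, 658), Pow(37, 3)), -1)) = Mul(-40505, Pow(Add(318, 50653), -1)) = Mul(-40505, Pow(50971, -1)) = Mul(-40505, Rational(1, 50971)) = Rational(-40505, 50971)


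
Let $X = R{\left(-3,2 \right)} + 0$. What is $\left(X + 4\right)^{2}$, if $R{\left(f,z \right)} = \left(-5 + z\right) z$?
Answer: $4$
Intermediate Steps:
$R{\left(f,z \right)} = z \left(-5 + z\right)$
$X = -6$ ($X = 2 \left(-5 + 2\right) + 0 = 2 \left(-3\right) + 0 = -6 + 0 = -6$)
$\left(X + 4\right)^{2} = \left(-6 + 4\right)^{2} = \left(-2\right)^{2} = 4$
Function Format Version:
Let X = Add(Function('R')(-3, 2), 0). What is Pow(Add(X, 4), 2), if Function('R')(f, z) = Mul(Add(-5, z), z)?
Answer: 4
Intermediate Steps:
Function('R')(f, z) = Mul(z, Add(-5, z))
X = -6 (X = Add(Mul(2, Add(-5, 2)), 0) = Add(Mul(2, -3), 0) = Add(-6, 0) = -6)
Pow(Add(X, 4), 2) = Pow(Add(-6, 4), 2) = Pow(-2, 2) = 4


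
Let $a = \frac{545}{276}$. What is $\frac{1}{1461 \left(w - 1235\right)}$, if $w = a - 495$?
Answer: $- \frac{92}{232267345} \approx -3.961 \cdot 10^{-7}$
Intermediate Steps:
$a = \frac{545}{276}$ ($a = 545 \cdot \frac{1}{276} = \frac{545}{276} \approx 1.9746$)
$w = - \frac{136075}{276}$ ($w = \frac{545}{276} - 495 = - \frac{136075}{276} \approx -493.03$)
$\frac{1}{1461 \left(w - 1235\right)} = \frac{1}{1461 \left(- \frac{136075}{276} - 1235\right)} = \frac{1}{1461 \left(- \frac{476935}{276}\right)} = \frac{1}{- \frac{232267345}{92}} = - \frac{92}{232267345}$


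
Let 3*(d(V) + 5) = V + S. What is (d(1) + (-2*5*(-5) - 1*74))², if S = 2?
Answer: 784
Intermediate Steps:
d(V) = -13/3 + V/3 (d(V) = -5 + (V + 2)/3 = -5 + (2 + V)/3 = -5 + (⅔ + V/3) = -13/3 + V/3)
(d(1) + (-2*5*(-5) - 1*74))² = ((-13/3 + (⅓)*1) + (-2*5*(-5) - 1*74))² = ((-13/3 + ⅓) + (-10*(-5) - 74))² = (-4 + (50 - 74))² = (-4 - 24)² = (-28)² = 784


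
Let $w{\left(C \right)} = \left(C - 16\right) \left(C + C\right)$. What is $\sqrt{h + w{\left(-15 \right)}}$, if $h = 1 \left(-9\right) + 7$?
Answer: $4 \sqrt{58} \approx 30.463$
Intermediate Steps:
$w{\left(C \right)} = 2 C \left(-16 + C\right)$ ($w{\left(C \right)} = \left(-16 + C\right) 2 C = 2 C \left(-16 + C\right)$)
$h = -2$ ($h = -9 + 7 = -2$)
$\sqrt{h + w{\left(-15 \right)}} = \sqrt{-2 + 2 \left(-15\right) \left(-16 - 15\right)} = \sqrt{-2 + 2 \left(-15\right) \left(-31\right)} = \sqrt{-2 + 930} = \sqrt{928} = 4 \sqrt{58}$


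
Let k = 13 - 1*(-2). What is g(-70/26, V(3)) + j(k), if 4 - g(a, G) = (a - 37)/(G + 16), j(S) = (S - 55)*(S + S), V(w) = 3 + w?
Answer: -170770/143 ≈ -1194.2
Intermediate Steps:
k = 15 (k = 13 + 2 = 15)
j(S) = 2*S*(-55 + S) (j(S) = (-55 + S)*(2*S) = 2*S*(-55 + S))
g(a, G) = 4 - (-37 + a)/(16 + G) (g(a, G) = 4 - (a - 37)/(G + 16) = 4 - (-37 + a)/(16 + G))
g(-70/26, V(3)) + j(k) = (101 - (-70)/26 + 4*(3 + 3))/(16 + (3 + 3)) + 2*15*(-55 + 15) = (101 - (-70)/26 + 4*6)/(16 + 6) + 2*15*(-40) = (101 - 1*(-35/13) + 24)/22 - 1200 = (101 + 35/13 + 24)/22 - 1200 = (1/22)*(1660/13) - 1200 = 830/143 - 1200 = -170770/143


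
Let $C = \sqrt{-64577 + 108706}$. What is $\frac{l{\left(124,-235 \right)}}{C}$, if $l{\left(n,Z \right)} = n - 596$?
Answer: $- \frac{472 \sqrt{44129}}{44129} \approx -2.2469$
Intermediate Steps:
$l{\left(n,Z \right)} = -596 + n$
$C = \sqrt{44129} \approx 210.07$
$\frac{l{\left(124,-235 \right)}}{C} = \frac{-596 + 124}{\sqrt{44129}} = - 472 \frac{\sqrt{44129}}{44129} = - \frac{472 \sqrt{44129}}{44129}$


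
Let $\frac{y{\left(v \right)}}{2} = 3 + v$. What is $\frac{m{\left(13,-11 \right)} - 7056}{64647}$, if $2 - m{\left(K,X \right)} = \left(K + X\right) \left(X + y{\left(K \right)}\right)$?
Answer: $- \frac{7096}{64647} \approx -0.10977$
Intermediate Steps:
$y{\left(v \right)} = 6 + 2 v$ ($y{\left(v \right)} = 2 \left(3 + v\right) = 6 + 2 v$)
$m{\left(K,X \right)} = 2 - \left(K + X\right) \left(6 + X + 2 K\right)$ ($m{\left(K,X \right)} = 2 - \left(K + X\right) \left(X + \left(6 + 2 K\right)\right) = 2 - \left(K + X\right) \left(6 + X + 2 K\right)$)
$\frac{m{\left(13,-11 \right)} - 7056}{64647} = \frac{\left(2 - \left(-11\right)^{2} - 13 \left(-11\right) - 26 \left(3 + 13\right) - - 22 \left(3 + 13\right)\right) - 7056}{64647} = \left(\left(2 - 121 + 143 - 26 \cdot 16 - \left(-22\right) 16\right) - 7056\right) \frac{1}{64647} = \left(\left(2 - 121 + 143 - 416 + 352\right) - 7056\right) \frac{1}{64647} = \left(-40 - 7056\right) \frac{1}{64647} = \left(-7096\right) \frac{1}{64647} = - \frac{7096}{64647}$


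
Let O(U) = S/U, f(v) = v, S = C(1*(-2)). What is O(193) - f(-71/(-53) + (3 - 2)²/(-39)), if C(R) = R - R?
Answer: -2716/2067 ≈ -1.3140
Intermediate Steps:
C(R) = 0
S = 0
O(U) = 0 (O(U) = 0/U = 0)
O(193) - f(-71/(-53) + (3 - 2)²/(-39)) = 0 - (-71/(-53) + (3 - 2)²/(-39)) = 0 - (-71*(-1/53) + 1²*(-1/39)) = 0 - (71/53 + 1*(-1/39)) = 0 - (71/53 - 1/39) = 0 - 1*2716/2067 = 0 - 2716/2067 = -2716/2067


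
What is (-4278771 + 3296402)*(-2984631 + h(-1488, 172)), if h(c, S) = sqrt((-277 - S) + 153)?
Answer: 2932008970839 - 1964738*I*sqrt(74) ≈ 2.932e+12 - 1.6901e+7*I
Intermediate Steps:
h(c, S) = sqrt(-124 - S)
(-4278771 + 3296402)*(-2984631 + h(-1488, 172)) = (-4278771 + 3296402)*(-2984631 + sqrt(-124 - 1*172)) = -982369*(-2984631 + sqrt(-124 - 172)) = -982369*(-2984631 + sqrt(-296)) = -982369*(-2984631 + 2*I*sqrt(74)) = 2932008970839 - 1964738*I*sqrt(74)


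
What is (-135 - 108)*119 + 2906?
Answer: -26011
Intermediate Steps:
(-135 - 108)*119 + 2906 = -243*119 + 2906 = -28917 + 2906 = -26011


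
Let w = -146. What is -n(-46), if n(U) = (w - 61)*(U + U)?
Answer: -19044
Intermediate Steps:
n(U) = -414*U (n(U) = (-146 - 61)*(U + U) = -414*U)
-n(-46) = -(-414)*(-46) = -1*19044 = -19044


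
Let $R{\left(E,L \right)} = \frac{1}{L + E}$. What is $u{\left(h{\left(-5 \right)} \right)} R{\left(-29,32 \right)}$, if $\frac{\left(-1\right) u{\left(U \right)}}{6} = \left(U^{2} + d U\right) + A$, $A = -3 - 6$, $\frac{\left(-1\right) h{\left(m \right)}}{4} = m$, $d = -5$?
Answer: $-582$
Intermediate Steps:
$h{\left(m \right)} = - 4 m$
$R{\left(E,L \right)} = \frac{1}{E + L}$
$A = -9$ ($A = -3 - 6 = -9$)
$u{\left(U \right)} = 54 - 6 U^{2} + 30 U$ ($u{\left(U \right)} = - 6 \left(\left(U^{2} - 5 U\right) - 9\right) = - 6 \left(-9 + U^{2} - 5 U\right) = 54 - 6 U^{2} + 30 U$)
$u{\left(h{\left(-5 \right)} \right)} R{\left(-29,32 \right)} = \frac{54 - 6 \left(\left(-4\right) \left(-5\right)\right)^{2} + 30 \left(\left(-4\right) \left(-5\right)\right)}{-29 + 32} = \frac{54 - 6 \cdot 20^{2} + 30 \cdot 20}{3} = \left(54 - 2400 + 600\right) \frac{1}{3} = \left(-1746\right) \frac{1}{3} = -582$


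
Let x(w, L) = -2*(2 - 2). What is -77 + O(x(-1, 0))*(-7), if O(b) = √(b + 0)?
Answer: -77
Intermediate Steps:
x(w, L) = 0 (x(w, L) = -2*0 = 0)
O(b) = √b
-77 + O(x(-1, 0))*(-7) = -77 + √0*(-7) = -77 + 0*(-7) = -77 + 0 = -77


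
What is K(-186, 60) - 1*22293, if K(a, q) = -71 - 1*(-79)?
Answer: -22285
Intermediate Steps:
K(a, q) = 8 (K(a, q) = -71 + 79 = 8)
K(-186, 60) - 1*22293 = 8 - 1*22293 = 8 - 22293 = -22285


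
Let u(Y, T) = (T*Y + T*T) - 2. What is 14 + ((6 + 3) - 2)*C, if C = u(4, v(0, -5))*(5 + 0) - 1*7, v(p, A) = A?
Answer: 70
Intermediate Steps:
u(Y, T) = -2 + T**2 + T*Y (u(Y, T) = (T*Y + T**2) - 2 = (T**2 + T*Y) - 2 = -2 + T**2 + T*Y)
C = 8 (C = (-2 + (-5)**2 - 5*4)*(5 + 0) - 1*7 = (-2 + 25 - 20)*5 - 7 = 3*5 - 7 = 15 - 7 = 8)
14 + ((6 + 3) - 2)*C = 14 + ((6 + 3) - 2)*8 = 14 + (9 - 2)*8 = 14 + 7*8 = 14 + 56 = 70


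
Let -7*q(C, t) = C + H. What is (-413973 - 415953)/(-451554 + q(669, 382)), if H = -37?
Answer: 2904741/1580755 ≈ 1.8376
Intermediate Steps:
q(C, t) = 37/7 - C/7 (q(C, t) = -(C - 37)/7 = -(-37 + C)/7 = 37/7 - C/7)
(-413973 - 415953)/(-451554 + q(669, 382)) = (-413973 - 415953)/(-451554 + (37/7 - 1/7*669)) = -829926/(-451554 + (37/7 - 669/7)) = -829926/(-451554 - 632/7) = -829926/(-3161510/7) = -829926*(-7/3161510) = 2904741/1580755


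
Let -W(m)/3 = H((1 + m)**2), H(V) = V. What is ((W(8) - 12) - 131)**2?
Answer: 148996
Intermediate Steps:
W(m) = -3*(1 + m)**2
((W(8) - 12) - 131)**2 = ((-3*(1 + 8)**2 - 12) - 131)**2 = ((-3*9**2 - 12) - 131)**2 = ((-3*81 - 12) - 131)**2 = ((-243 - 12) - 131)**2 = (-255 - 131)**2 = (-386)**2 = 148996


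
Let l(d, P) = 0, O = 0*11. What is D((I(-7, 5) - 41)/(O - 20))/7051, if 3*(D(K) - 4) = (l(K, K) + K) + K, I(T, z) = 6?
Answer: 31/42306 ≈ 0.00073276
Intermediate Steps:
O = 0
D(K) = 4 + 2*K/3 (D(K) = 4 + ((0 + K) + K)/3 = 4 + (K + K)/3 = 4 + (2*K)/3 = 4 + 2*K/3)
D((I(-7, 5) - 41)/(O - 20))/7051 = (4 + 2*((6 - 41)/(0 - 20))/3)/7051 = (4 + 2*(-35/(-20))/3)*(1/7051) = (4 + 2*(-35*(-1/20))/3)*(1/7051) = (4 + (⅔)*(7/4))*(1/7051) = (4 + 7/6)*(1/7051) = (31/6)*(1/7051) = 31/42306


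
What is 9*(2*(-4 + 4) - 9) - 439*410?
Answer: -180071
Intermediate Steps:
9*(2*(-4 + 4) - 9) - 439*410 = 9*(2*0 - 9) - 179990 = 9*(0 - 9) - 179990 = 9*(-9) - 179990 = -81 - 179990 = -180071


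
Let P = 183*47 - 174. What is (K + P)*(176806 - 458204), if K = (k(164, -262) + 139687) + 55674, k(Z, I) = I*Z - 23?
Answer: -45247954206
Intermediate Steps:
k(Z, I) = -23 + I*Z
P = 8427 (P = 8601 - 174 = 8427)
K = 152370 (K = ((-23 - 262*164) + 139687) + 55674 = ((-23 - 42968) + 139687) + 55674 = (-42991 + 139687) + 55674 = 96696 + 55674 = 152370)
(K + P)*(176806 - 458204) = (152370 + 8427)*(176806 - 458204) = 160797*(-281398) = -45247954206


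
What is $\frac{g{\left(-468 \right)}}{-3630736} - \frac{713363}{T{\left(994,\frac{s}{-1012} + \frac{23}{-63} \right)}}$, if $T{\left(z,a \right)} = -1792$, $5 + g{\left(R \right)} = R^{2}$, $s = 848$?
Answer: $\frac{23121787885}{58091776} \approx 398.02$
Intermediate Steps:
$g{\left(R \right)} = -5 + R^{2}$
$\frac{g{\left(-468 \right)}}{-3630736} - \frac{713363}{T{\left(994,\frac{s}{-1012} + \frac{23}{-63} \right)}} = \frac{-5 + \left(-468\right)^{2}}{-3630736} - \frac{713363}{-1792} = \left(-5 + 219024\right) \left(- \frac{1}{3630736}\right) - - \frac{101909}{256} = 219019 \left(- \frac{1}{3630736}\right) + \frac{101909}{256} = - \frac{219019}{3630736} + \frac{101909}{256} = \frac{23121787885}{58091776}$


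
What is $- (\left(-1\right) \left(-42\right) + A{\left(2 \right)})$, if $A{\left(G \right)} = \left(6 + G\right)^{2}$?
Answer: $-106$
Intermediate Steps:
$- (\left(-1\right) \left(-42\right) + A{\left(2 \right)}) = - (\left(-1\right) \left(-42\right) + \left(6 + 2\right)^{2}) = - (42 + 8^{2}) = - (42 + 64) = \left(-1\right) 106 = -106$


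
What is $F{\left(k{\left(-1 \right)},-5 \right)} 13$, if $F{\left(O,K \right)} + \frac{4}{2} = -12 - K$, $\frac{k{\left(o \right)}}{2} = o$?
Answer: $-117$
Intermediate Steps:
$k{\left(o \right)} = 2 o$
$F{\left(O,K \right)} = -14 - K$ ($F{\left(O,K \right)} = -2 - \left(12 + K\right) = -14 - K$)
$F{\left(k{\left(-1 \right)},-5 \right)} 13 = \left(-14 - -5\right) 13 = \left(-14 + 5\right) 13 = \left(-9\right) 13 = -117$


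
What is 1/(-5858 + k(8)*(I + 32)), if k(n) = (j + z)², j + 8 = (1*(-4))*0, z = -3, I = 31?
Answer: 1/1765 ≈ 0.00056657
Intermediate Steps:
j = -8 (j = -8 + (1*(-4))*0 = -8 - 4*0 = -8 + 0 = -8)
k(n) = 121 (k(n) = (-8 - 3)² = (-11)² = 121)
1/(-5858 + k(8)*(I + 32)) = 1/(-5858 + 121*(31 + 32)) = 1/(-5858 + 121*63) = 1/(-5858 + 7623) = 1/1765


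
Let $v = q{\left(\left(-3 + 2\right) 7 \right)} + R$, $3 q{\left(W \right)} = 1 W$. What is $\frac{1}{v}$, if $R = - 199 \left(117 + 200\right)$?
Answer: $- \frac{3}{189256} \approx -1.5852 \cdot 10^{-5}$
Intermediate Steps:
$q{\left(W \right)} = \frac{W}{3}$ ($q{\left(W \right)} = \frac{1 W}{3} = \frac{W}{3}$)
$R = -63083$ ($R = \left(-199\right) 317 = -63083$)
$v = - \frac{189256}{3}$ ($v = \frac{\left(-3 + 2\right) 7}{3} - 63083 = \frac{\left(-1\right) 7}{3} - 63083 = \frac{1}{3} \left(-7\right) - 63083 = - \frac{7}{3} - 63083 = - \frac{189256}{3} \approx -63085.0$)
$\frac{1}{v} = \frac{1}{- \frac{189256}{3}} = - \frac{3}{189256}$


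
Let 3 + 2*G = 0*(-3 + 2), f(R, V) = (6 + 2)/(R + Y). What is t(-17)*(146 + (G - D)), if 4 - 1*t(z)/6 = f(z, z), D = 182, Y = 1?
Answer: -2025/2 ≈ -1012.5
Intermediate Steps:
f(R, V) = 8/(1 + R) (f(R, V) = (6 + 2)/(R + 1) = 8/(1 + R))
G = -3/2 (G = -3/2 + (0*(-3 + 2))/2 = -3/2 + (0*(-1))/2 = -3/2 + (½)*0 = -3/2 + 0 = -3/2 ≈ -1.5000)
t(z) = 24 - 48/(1 + z)
t(-17)*(146 + (G - D)) = (24*(-1 - 17)/(1 - 17))*(146 + (-3/2 - 1*182)) = (24*(-18)/(-16))*(146 + (-3/2 - 182)) = (24*(-1/16)*(-18))*(146 - 367/2) = 27*(-75/2) = -2025/2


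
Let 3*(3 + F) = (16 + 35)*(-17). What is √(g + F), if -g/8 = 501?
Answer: 10*I*√43 ≈ 65.574*I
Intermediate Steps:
g = -4008 (g = -8*501 = -4008)
F = -292 (F = -3 + ((16 + 35)*(-17))/3 = -3 + (51*(-17))/3 = -3 + (⅓)*(-867) = -3 - 289 = -292)
√(g + F) = √(-4008 - 292) = √(-4300) = 10*I*√43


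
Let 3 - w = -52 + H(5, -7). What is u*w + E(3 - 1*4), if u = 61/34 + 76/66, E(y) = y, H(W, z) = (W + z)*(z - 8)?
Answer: 81503/1122 ≈ 72.641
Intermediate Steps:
H(W, z) = (-8 + z)*(W + z) (H(W, z) = (W + z)*(-8 + z) = (-8 + z)*(W + z))
u = 3305/1122 (u = 61*(1/34) + 76*(1/66) = 61/34 + 38/33 = 3305/1122 ≈ 2.9456)
w = 25 (w = 3 - (-52 + ((-7)² - 8*5 - 8*(-7) + 5*(-7))) = 3 - (-52 + (49 - 40 + 56 - 35)) = 3 - (-52 + 30) = 3 - 1*(-22) = 3 + 22 = 25)
u*w + E(3 - 1*4) = (3305/1122)*25 + (3 - 1*4) = 82625/1122 + (3 - 4) = 82625/1122 - 1 = 81503/1122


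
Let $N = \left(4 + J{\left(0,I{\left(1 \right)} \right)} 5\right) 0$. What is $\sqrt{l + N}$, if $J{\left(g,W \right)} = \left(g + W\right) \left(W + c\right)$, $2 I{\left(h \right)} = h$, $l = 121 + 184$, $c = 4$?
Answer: $\sqrt{305} \approx 17.464$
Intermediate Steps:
$l = 305$
$I{\left(h \right)} = \frac{h}{2}$
$J{\left(g,W \right)} = \left(4 + W\right) \left(W + g\right)$ ($J{\left(g,W \right)} = \left(g + W\right) \left(W + 4\right) = \left(W + g\right) \left(4 + W\right) = \left(4 + W\right) \left(W + g\right)$)
$N = 0$ ($N = \left(4 + \left(\left(\frac{1}{2} \cdot 1\right)^{2} + 4 \cdot \frac{1}{2} \cdot 1 + 4 \cdot 0 + \frac{1}{2} \cdot 1 \cdot 0\right) 5\right) 0 = \left(4 + \left(\left(\frac{1}{2}\right)^{2} + 4 \cdot \frac{1}{2} + 0 + \frac{1}{2} \cdot 0\right) 5\right) 0 = \left(4 + \left(\frac{1}{4} + 2 + 0 + 0\right) 5\right) 0 = \left(4 + \frac{9}{4} \cdot 5\right) 0 = \left(4 + \frac{45}{4}\right) 0 = \frac{61}{4} \cdot 0 = 0$)
$\sqrt{l + N} = \sqrt{305 + 0} = \sqrt{305}$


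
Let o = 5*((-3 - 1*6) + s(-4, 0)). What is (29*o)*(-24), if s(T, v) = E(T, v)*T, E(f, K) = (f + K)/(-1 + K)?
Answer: 87000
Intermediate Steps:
E(f, K) = (K + f)/(-1 + K)
s(T, v) = T*(T + v)/(-1 + v) (s(T, v) = ((v + T)/(-1 + v))*T = ((T + v)/(-1 + v))*T = T*(T + v)/(-1 + v))
o = -125 (o = 5*((-3 - 1*6) - 4*(-4 + 0)/(-1 + 0)) = 5*((-3 - 6) - 4*(-4)/(-1)) = 5*(-9 - 4*(-1)*(-4)) = 5*(-9 - 16) = 5*(-25) = -125)
(29*o)*(-24) = (29*(-125))*(-24) = -3625*(-24) = 87000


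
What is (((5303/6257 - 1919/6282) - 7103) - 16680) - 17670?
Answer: -1629349960459/39306474 ≈ -41452.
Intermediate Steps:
(((5303/6257 - 1919/6282) - 7103) - 16680) - 17670 = ((21306263/39306474 - 7103) - 16680) - 17670 = (-279172578559/39306474 - 16680) - 17670 = -934804564879/39306474 - 17670 = -1629349960459/39306474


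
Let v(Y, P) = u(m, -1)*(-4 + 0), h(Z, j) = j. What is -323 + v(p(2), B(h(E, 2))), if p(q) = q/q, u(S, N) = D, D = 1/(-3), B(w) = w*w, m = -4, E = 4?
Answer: -965/3 ≈ -321.67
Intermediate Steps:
B(w) = w**2
D = -1/3 (D = 1*(-1/3) = -1/3 ≈ -0.33333)
u(S, N) = -1/3
p(q) = 1
v(Y, P) = 4/3 (v(Y, P) = -(-4 + 0)/3 = -1/3*(-4) = 4/3)
-323 + v(p(2), B(h(E, 2))) = -323 + 4/3 = -965/3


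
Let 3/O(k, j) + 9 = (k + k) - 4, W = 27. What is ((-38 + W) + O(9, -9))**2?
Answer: 2704/25 ≈ 108.16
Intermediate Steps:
O(k, j) = 3/(-13 + 2*k) (O(k, j) = 3/(-9 + ((k + k) - 4)) = 3/(-9 + (2*k - 4)) = 3/(-9 + (-4 + 2*k)) = 3/(-13 + 2*k))
((-38 + W) + O(9, -9))**2 = ((-38 + 27) + 3/(-13 + 2*9))**2 = (-11 + 3/(-13 + 18))**2 = (-11 + 3/5)**2 = (-52/5)**2 = 2704/25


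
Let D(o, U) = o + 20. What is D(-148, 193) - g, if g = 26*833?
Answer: -21786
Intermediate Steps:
D(o, U) = 20 + o
g = 21658
D(-148, 193) - g = (20 - 148) - 1*21658 = -128 - 21658 = -21786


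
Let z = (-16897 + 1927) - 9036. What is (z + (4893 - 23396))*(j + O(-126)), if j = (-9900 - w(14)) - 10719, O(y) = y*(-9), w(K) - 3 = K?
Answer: 829010518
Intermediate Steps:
w(K) = 3 + K
z = -24006 (z = -14970 - 9036 = -24006)
O(y) = -9*y
j = -20636 (j = (-9900 - (3 + 14)) - 10719 = (-9900 - 1*17) - 10719 = (-9900 - 17) - 10719 = -9917 - 10719 = -20636)
(z + (4893 - 23396))*(j + O(-126)) = (-24006 + (4893 - 23396))*(-20636 - 9*(-126)) = (-24006 - 18503)*(-20636 + 1134) = -42509*(-19502) = 829010518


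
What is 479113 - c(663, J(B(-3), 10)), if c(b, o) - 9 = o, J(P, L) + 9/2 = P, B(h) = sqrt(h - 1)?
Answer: 958217/2 - 2*I ≈ 4.7911e+5 - 2.0*I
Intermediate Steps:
B(h) = sqrt(-1 + h)
J(P, L) = -9/2 + P
c(b, o) = 9 + o
479113 - c(663, J(B(-3), 10)) = 479113 - (9 + (-9/2 + sqrt(-1 - 3))) = 479113 - (9 + (-9/2 + sqrt(-4))) = 479113 - (9 + (-9/2 + 2*I)) = 479113 - (9/2 + 2*I) = 479113 + (-9/2 - 2*I) = 958217/2 - 2*I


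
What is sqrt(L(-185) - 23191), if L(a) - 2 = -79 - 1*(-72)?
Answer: 2*I*sqrt(5799) ≈ 152.3*I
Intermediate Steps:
L(a) = -5 (L(a) = 2 + (-79 - 1*(-72)) = 2 + (-79 + 72) = 2 - 7 = -5)
sqrt(L(-185) - 23191) = sqrt(-5 - 23191) = sqrt(-23196) = 2*I*sqrt(5799)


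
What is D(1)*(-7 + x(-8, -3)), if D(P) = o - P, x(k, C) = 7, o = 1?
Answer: 0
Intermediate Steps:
D(P) = 1 - P
D(1)*(-7 + x(-8, -3)) = (1 - 1*1)*(-7 + 7) = (1 - 1)*0 = 0*0 = 0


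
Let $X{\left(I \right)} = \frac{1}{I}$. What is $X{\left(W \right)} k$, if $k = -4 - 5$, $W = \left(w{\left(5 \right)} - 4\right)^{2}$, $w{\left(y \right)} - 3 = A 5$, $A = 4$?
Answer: $- \frac{9}{361} \approx -0.024931$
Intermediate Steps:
$w{\left(y \right)} = 23$ ($w{\left(y \right)} = 3 + 4 \cdot 5 = 3 + 20 = 23$)
$W = 361$ ($W = \left(23 - 4\right)^{2} = 19^{2} = 361$)
$k = -9$ ($k = -4 - 5 = -9$)
$X{\left(W \right)} k = \frac{1}{361} \left(-9\right) = - \frac{9}{361}$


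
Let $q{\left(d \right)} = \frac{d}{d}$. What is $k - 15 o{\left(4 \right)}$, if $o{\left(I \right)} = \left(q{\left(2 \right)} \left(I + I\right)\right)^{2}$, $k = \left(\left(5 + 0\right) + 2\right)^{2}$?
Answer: $-911$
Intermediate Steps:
$q{\left(d \right)} = 1$
$k = 49$ ($k = \left(5 + 2\right)^{2} = 7^{2} = 49$)
$o{\left(I \right)} = 4 I^{2}$ ($o{\left(I \right)} = \left(1 \left(I + I\right)\right)^{2} = \left(1 \cdot 2 I\right)^{2} = \left(2 I\right)^{2} = 4 I^{2}$)
$k - 15 o{\left(4 \right)} = 49 - 15 \cdot 4 \cdot 4^{2} = 49 - 15 \cdot 4 \cdot 16 = 49 - 960 = -911$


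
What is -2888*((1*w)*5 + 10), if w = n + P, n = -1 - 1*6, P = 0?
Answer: 72200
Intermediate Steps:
n = -7 (n = -1 - 6 = -7)
w = -7 (w = -7 + 0 = -7)
-2888*((1*w)*5 + 10) = -2888*((1*(-7))*5 + 10) = -2888*(-7*5 + 10) = -2888*(-35 + 10) = -2888*(-25) = 72200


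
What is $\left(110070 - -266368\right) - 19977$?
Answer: $356461$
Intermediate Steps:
$\left(110070 - -266368\right) - 19977 = \left(110070 + 266368\right) - 19977 = 376438 - 19977 = 356461$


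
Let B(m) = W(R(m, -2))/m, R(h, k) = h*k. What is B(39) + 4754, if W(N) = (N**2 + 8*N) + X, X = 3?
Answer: 63623/13 ≈ 4894.1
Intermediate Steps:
W(N) = 3 + N**2 + 8*N (W(N) = (N**2 + 8*N) + 3 = 3 + N**2 + 8*N)
B(m) = (3 - 16*m + 4*m**2)/m (B(m) = (3 + (m*(-2))**2 + 8*(m*(-2)))/m = (3 + (-2*m)**2 + 8*(-2*m))/m = (3 + 4*m**2 - 16*m)/m = (3 - 16*m + 4*m**2)/m)
B(39) + 4754 = (-16 + 3/39 + 4*39) + 4754 = (-16 + 3*(1/39) + 156) + 4754 = (-16 + 1/13 + 156) + 4754 = 1821/13 + 4754 = 63623/13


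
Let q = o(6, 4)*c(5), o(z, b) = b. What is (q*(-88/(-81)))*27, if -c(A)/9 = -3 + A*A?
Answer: -23232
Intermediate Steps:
c(A) = 27 - 9*A² (c(A) = -9*(-3 + A*A) = -9*(-3 + A²) = 27 - 9*A²)
q = -792 (q = 4*(27 - 9*5²) = 4*(27 - 9*25) = 4*(27 - 225) = 4*(-198) = -792)
(q*(-88/(-81)))*27 = -(-69696)/(-81)*27 = -(-69696)*(-1)/81*27 = -792*88/81*27 = -7744/9*27 = -23232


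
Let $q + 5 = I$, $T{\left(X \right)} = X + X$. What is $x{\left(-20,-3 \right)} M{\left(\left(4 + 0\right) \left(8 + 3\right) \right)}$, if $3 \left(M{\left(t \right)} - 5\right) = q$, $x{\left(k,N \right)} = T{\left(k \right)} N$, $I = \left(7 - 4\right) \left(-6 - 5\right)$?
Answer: $-920$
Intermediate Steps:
$T{\left(X \right)} = 2 X$
$I = -33$ ($I = 3 \left(-11\right) = -33$)
$q = -38$ ($q = -5 - 33 = -38$)
$x{\left(k,N \right)} = 2 N k$ ($x{\left(k,N \right)} = 2 k N = 2 N k$)
$M{\left(t \right)} = - \frac{23}{3}$ ($M{\left(t \right)} = 5 + \frac{1}{3} \left(-38\right) = 5 - \frac{38}{3} = - \frac{23}{3}$)
$x{\left(-20,-3 \right)} M{\left(\left(4 + 0\right) \left(8 + 3\right) \right)} = 2 \left(-3\right) \left(-20\right) \left(- \frac{23}{3}\right) = 120 \left(- \frac{23}{3}\right) = -920$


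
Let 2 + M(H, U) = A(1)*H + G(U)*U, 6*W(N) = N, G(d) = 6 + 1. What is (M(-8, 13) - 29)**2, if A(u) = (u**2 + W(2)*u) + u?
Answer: 15376/9 ≈ 1708.4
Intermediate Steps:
G(d) = 7
W(N) = N/6
A(u) = u**2 + 4*u/3 (A(u) = (u**2 + ((1/6)*2)*u) + u = (u**2 + u/3) + u = u**2 + 4*u/3)
M(H, U) = -2 + 7*U + 7*H/3 (M(H, U) = -2 + (((1/3)*1*(4 + 3*1))*H + 7*U) = -2 + (((1/3)*1*(4 + 3))*H + 7*U) = -2 + (((1/3)*1*7)*H + 7*U) = -2 + (7*H/3 + 7*U) = -2 + (7*U + 7*H/3) = -2 + 7*U + 7*H/3)
(M(-8, 13) - 29)**2 = ((-2 + 7*13 + (7/3)*(-8)) - 29)**2 = ((-2 + 91 - 56/3) - 29)**2 = (211/3 - 29)**2 = (124/3)**2 = 15376/9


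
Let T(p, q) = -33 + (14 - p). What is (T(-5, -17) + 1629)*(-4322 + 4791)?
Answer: 757435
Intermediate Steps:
T(p, q) = -19 - p
(T(-5, -17) + 1629)*(-4322 + 4791) = ((-19 - 1*(-5)) + 1629)*(-4322 + 4791) = ((-19 + 5) + 1629)*469 = (-14 + 1629)*469 = 1615*469 = 757435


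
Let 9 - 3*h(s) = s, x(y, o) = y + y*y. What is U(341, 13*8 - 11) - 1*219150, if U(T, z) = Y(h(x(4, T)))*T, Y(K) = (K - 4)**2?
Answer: -1791961/9 ≈ -1.9911e+5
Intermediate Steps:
x(y, o) = y + y**2
h(s) = 3 - s/3
Y(K) = (-4 + K)**2
U(T, z) = 529*T/9 (U(T, z) = (-4 + (3 - 4*(1 + 4)/3))**2*T = (-4 + (3 - 4*5/3))**2*T = (-4 + (3 - 1/3*20))**2*T = (-4 + (3 - 20/3))**2*T = (-4 - 11/3)**2*T = (-23/3)**2*T = 529*T/9)
U(341, 13*8 - 11) - 1*219150 = (529/9)*341 - 1*219150 = 180389/9 - 219150 = -1791961/9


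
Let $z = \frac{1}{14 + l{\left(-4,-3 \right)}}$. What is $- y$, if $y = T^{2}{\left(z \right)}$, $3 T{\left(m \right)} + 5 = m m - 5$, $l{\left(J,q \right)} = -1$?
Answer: $- \frac{316969}{28561} \approx -11.098$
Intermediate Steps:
$z = \frac{1}{13}$ ($z = \frac{1}{14 - 1} = \frac{1}{13} \approx 0.076923$)
$T{\left(m \right)} = - \frac{10}{3} + \frac{m^{2}}{3}$ ($T{\left(m \right)} = - \frac{5}{3} + \frac{m m - 5}{3} = - \frac{5}{3} + \frac{m^{2} - 5}{3} = - \frac{5}{3} + \frac{-5 + m^{2}}{3} = - \frac{5}{3} + \left(- \frac{5}{3} + \frac{m^{2}}{3}\right) = - \frac{10}{3} + \frac{m^{2}}{3}$)
$y = \frac{316969}{28561}$ ($y = \left(- \frac{10}{3} + \frac{1}{3 \cdot 169}\right)^{2} = \left(- \frac{10}{3} + \frac{1}{3} \cdot \frac{1}{169}\right)^{2} = \left(- \frac{10}{3} + \frac{1}{507}\right)^{2} = \left(- \frac{563}{169}\right)^{2} = \frac{316969}{28561} \approx 11.098$)
$- y = \left(-1\right) \frac{316969}{28561} = - \frac{316969}{28561}$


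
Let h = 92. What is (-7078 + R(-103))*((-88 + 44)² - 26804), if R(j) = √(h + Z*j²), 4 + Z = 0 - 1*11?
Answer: 176015704 - 24868*I*√159043 ≈ 1.7602e+8 - 9.9174e+6*I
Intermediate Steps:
Z = -15 (Z = -4 + (0 - 1*11) = -4 + (0 - 11) = -4 - 11 = -15)
R(j) = √(92 - 15*j²)
(-7078 + R(-103))*((-88 + 44)² - 26804) = (-7078 + √(92 - 15*(-103)²))*((-88 + 44)² - 26804) = (-7078 + √(92 - 15*10609))*((-44)² - 26804) = (-7078 + √(92 - 159135))*(1936 - 26804) = (-7078 + √(-159043))*(-24868) = (-7078 + I*√159043)*(-24868) = 176015704 - 24868*I*√159043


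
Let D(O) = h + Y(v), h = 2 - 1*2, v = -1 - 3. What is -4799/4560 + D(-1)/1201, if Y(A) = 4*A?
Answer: -5836559/5476560 ≈ -1.0657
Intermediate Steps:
v = -4
h = 0 (h = 2 - 2 = 0)
D(O) = -16 (D(O) = 0 + 4*(-4) = 0 - 16 = -16)
-4799/4560 + D(-1)/1201 = -4799/4560 - 16/1201 = -5836559/5476560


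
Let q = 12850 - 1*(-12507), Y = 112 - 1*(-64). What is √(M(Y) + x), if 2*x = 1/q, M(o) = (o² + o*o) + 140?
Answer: 3*√17743891455994/50714 ≈ 249.18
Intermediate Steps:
Y = 176 (Y = 112 + 64 = 176)
M(o) = 140 + 2*o² (M(o) = (o² + o²) + 140 = 2*o² + 140 = 140 + 2*o²)
q = 25357 (q = 12850 + 12507 = 25357)
x = 1/50714 (x = (½)/25357 = (½)*(1/25357) = 1/50714 ≈ 1.9718e-5)
√(M(Y) + x) = √((140 + 2*176²) + 1/50714) = √((140 + 2*30976) + 1/50714) = √((140 + 61952) + 1/50714) = √(62092 + 1/50714) = √(3148933689/50714) = 3*√17743891455994/50714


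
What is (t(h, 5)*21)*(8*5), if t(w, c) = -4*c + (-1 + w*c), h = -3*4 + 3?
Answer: -55440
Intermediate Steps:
h = -9 (h = -12 + 3 = -9)
t(w, c) = -1 - 4*c + c*w (t(w, c) = -4*c + (-1 + c*w) = -1 - 4*c + c*w)
(t(h, 5)*21)*(8*5) = ((-1 - 4*5 + 5*(-9))*21)*(8*5) = ((-1 - 20 - 45)*21)*40 = -66*21*40 = -1386*40 = -55440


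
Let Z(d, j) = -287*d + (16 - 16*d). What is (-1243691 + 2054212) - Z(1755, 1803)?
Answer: 1342270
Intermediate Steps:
Z(d, j) = 16 - 303*d
(-1243691 + 2054212) - Z(1755, 1803) = (-1243691 + 2054212) - (16 - 303*1755) = 810521 - (16 - 531765) = 810521 - 1*(-531749) = 810521 + 531749 = 1342270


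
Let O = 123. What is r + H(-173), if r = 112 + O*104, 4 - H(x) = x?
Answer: 13081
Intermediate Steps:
H(x) = 4 - x
r = 12904 (r = 112 + 123*104 = 112 + 12792 = 12904)
r + H(-173) = 12904 + (4 - 1*(-173)) = 12904 + (4 + 173) = 12904 + 177 = 13081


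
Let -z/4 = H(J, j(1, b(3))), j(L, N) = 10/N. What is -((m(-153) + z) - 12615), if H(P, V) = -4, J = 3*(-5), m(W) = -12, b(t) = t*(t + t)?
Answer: 12611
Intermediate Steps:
b(t) = 2*t² (b(t) = t*(2*t) = 2*t²)
J = -15
z = 16 (z = -4*(-4) = 16)
-((m(-153) + z) - 12615) = -((-12 + 16) - 12615) = -(4 - 12615) = -1*(-12611) = 12611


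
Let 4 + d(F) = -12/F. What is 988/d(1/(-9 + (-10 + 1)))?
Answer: 247/53 ≈ 4.6604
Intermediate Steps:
d(F) = -4 - 12/F
988/d(1/(-9 + (-10 + 1))) = 988/(-4 - 12/(1/(-9 + (-10 + 1)))) = 988/(-4 - 12/(1/(-9 - 9))) = 988/(-4 - 12/(1/(-18))) = 988/(-4 - 12/(-1/18)) = 988/(-4 - 12*(-18)) = 988/(-4 + 216) = 988/212 = 988*(1/212) = 247/53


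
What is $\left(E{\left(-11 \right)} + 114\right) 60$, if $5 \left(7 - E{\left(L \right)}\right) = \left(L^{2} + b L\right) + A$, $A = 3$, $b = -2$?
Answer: $5508$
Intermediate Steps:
$E{\left(L \right)} = \frac{32}{5} - \frac{L^{2}}{5} + \frac{2 L}{5}$ ($E{\left(L \right)} = 7 - \frac{\left(L^{2} - 2 L\right) + 3}{5} = 7 - \frac{3 + L^{2} - 2 L}{5} = 7 - \left(\frac{3}{5} - \frac{2 L}{5} + \frac{L^{2}}{5}\right) = \frac{32}{5} - \frac{L^{2}}{5} + \frac{2 L}{5}$)
$\left(E{\left(-11 \right)} + 114\right) 60 = \left(\left(\frac{32}{5} - \frac{\left(-11\right)^{2}}{5} + \frac{2}{5} \left(-11\right)\right) + 114\right) 60 = \left(\left(\frac{32}{5} - \frac{121}{5} - \frac{22}{5}\right) + 114\right) 60 = \left(- \frac{111}{5} + 114\right) 60 = \frac{459}{5} \cdot 60 = 5508$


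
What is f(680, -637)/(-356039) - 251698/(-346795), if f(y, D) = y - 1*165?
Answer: 89435704797/123472545005 ≈ 0.72434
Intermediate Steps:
f(y, D) = -165 + y (f(y, D) = y - 165 = -165 + y)
f(680, -637)/(-356039) - 251698/(-346795) = (-165 + 680)/(-356039) - 251698/(-346795) = 515*(-1/356039) - 251698*(-1/346795) = -515/356039 + 251698/346795 = 89435704797/123472545005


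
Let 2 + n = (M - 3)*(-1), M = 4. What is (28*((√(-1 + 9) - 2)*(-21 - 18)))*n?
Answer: -6552 + 6552*√2 ≈ 2713.9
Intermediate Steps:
n = -3 (n = -2 + (4 - 3)*(-1) = -2 + 1*(-1) = -2 - 1 = -3)
(28*((√(-1 + 9) - 2)*(-21 - 18)))*n = (28*((√(-1 + 9) - 2)*(-21 - 18)))*(-3) = (28*((√8 - 2)*(-39)))*(-3) = (28*((2*√2 - 2)*(-39)))*(-3) = (28*((-2 + 2*√2)*(-39)))*(-3) = (28*(78 - 78*√2))*(-3) = (2184 - 2184*√2)*(-3) = -6552 + 6552*√2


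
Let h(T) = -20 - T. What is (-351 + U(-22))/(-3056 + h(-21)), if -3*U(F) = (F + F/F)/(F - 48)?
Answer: 3511/30550 ≈ 0.11493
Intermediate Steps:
U(F) = -(1 + F)/(3*(-48 + F)) (U(F) = -(F + F/F)/(3*(F - 48)) = -(F + 1)/(3*(-48 + F)) = -(1 + F)/(3*(-48 + F)))
(-351 + U(-22))/(-3056 + h(-21)) = (-351 + (-1 - 1*(-22))/(3*(-48 - 22)))/(-3056 + (-20 - 1*(-21))) = (-351 + (⅓)*(-1 + 22)/(-70))/(-3056 + (-20 + 21)) = (-351 + (⅓)*(-1/70)*21)/(-3056 + 1) = (-351 - ⅒)/(-3055) = -3511/10*(-1/3055) = 3511/30550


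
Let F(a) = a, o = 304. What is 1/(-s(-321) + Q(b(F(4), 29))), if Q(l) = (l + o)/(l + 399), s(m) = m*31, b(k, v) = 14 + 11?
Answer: 424/4219553 ≈ 0.00010048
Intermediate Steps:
b(k, v) = 25
s(m) = 31*m
Q(l) = (304 + l)/(399 + l) (Q(l) = (l + 304)/(l + 399) = (304 + l)/(399 + l))
1/(-s(-321) + Q(b(F(4), 29))) = 1/(-31*(-321) + (304 + 25)/(399 + 25)) = 1/(-1*(-9951) + 329/424) = 1/(9951 + (1/424)*329) = 1/(9951 + 329/424) = 1/(4219553/424) = 424/4219553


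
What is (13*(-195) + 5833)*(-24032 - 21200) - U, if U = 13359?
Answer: -149188495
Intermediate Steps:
(13*(-195) + 5833)*(-24032 - 21200) - U = (13*(-195) + 5833)*(-24032 - 21200) - 1*13359 = (-2535 + 5833)*(-45232) - 13359 = 3298*(-45232) - 13359 = -149175136 - 13359 = -149188495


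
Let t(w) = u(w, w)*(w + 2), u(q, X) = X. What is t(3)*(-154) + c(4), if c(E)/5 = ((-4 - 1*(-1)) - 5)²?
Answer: -1990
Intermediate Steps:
c(E) = 320 (c(E) = 5*((-4 - 1*(-1)) - 5)² = 5*((-4 + 1) - 5)² = 5*(-3 - 5)² = 5*(-8)² = 5*64 = 320)
t(w) = w*(2 + w) (t(w) = w*(w + 2) = w*(2 + w))
t(3)*(-154) + c(4) = (3*(2 + 3))*(-154) + 320 = (3*5)*(-154) + 320 = 15*(-154) + 320 = -2310 + 320 = -1990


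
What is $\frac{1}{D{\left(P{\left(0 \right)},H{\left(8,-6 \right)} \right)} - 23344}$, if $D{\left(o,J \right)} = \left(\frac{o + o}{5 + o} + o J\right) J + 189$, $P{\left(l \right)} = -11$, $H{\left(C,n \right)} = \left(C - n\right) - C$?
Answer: $- \frac{1}{23529} \approx -4.2501 \cdot 10^{-5}$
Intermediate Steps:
$H{\left(C,n \right)} = - n$
$D{\left(o,J \right)} = 189 + J \left(J o + \frac{2 o}{5 + o}\right)$ ($D{\left(o,J \right)} = \left(\frac{2 o}{5 + o} + J o\right) J + 189 = \left(J o + \frac{2 o}{5 + o}\right) J + 189 = J \left(J o + \frac{2 o}{5 + o}\right) + 189 = 189 + J \left(J o + \frac{2 o}{5 + o}\right)$)
$\frac{1}{D{\left(P{\left(0 \right)},H{\left(8,-6 \right)} \right)} - 23344} = \frac{1}{\frac{945 + 189 \left(-11\right) + \left(\left(-1\right) \left(-6\right)\right)^{2} \left(-11\right)^{2} + 2 \left(\left(-1\right) \left(-6\right)\right) \left(-11\right) + 5 \left(-11\right) \left(\left(-1\right) \left(-6\right)\right)^{2}}{5 - 11} - 23344} = \frac{1}{\frac{945 - 2079 + 6^{2} \cdot 121 + 2 \cdot 6 \left(-11\right) + 5 \left(-11\right) 6^{2}}{-6} - 23344} = \frac{1}{- \frac{945 - 2079 + 36 \cdot 121 - 132 + 5 \left(-11\right) 36}{6} - 23344} = \frac{1}{- \frac{945 - 2079 + 4356 - 132 - 1980}{6} - 23344} = \frac{1}{\left(- \frac{1}{6}\right) 1110 - 23344} = \frac{1}{-185 - 23344} = \frac{1}{-23529} = - \frac{1}{23529}$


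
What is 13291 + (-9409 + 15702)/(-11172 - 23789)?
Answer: 464660358/34961 ≈ 13291.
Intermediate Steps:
13291 + (-9409 + 15702)/(-11172 - 23789) = 13291 + 6293/(-34961) = 13291 + 6293*(-1/34961) = 13291 - 6293/34961 = 464660358/34961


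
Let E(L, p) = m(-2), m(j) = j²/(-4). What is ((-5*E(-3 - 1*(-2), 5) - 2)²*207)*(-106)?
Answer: -197478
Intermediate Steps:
m(j) = -j²/4 (m(j) = j²*(-¼) = -j²/4)
E(L, p) = -1 (E(L, p) = -¼*(-2)² = -¼*4 = -1)
((-5*E(-3 - 1*(-2), 5) - 2)²*207)*(-106) = ((-5*(-1) - 2)²*207)*(-106) = ((5 - 2)²*207)*(-106) = (3²*207)*(-106) = (9*207)*(-106) = 1863*(-106) = -197478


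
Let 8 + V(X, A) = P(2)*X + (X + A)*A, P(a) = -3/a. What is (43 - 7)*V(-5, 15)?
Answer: 5382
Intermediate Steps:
V(X, A) = -8 - 3*X/2 + A*(A + X) (V(X, A) = -8 + ((-3/2)*X + (X + A)*A) = -8 + ((-3*1/2)*X + (A + X)*A) = -8 + (-3*X/2 + A*(A + X)) = -8 - 3*X/2 + A*(A + X))
(43 - 7)*V(-5, 15) = (43 - 7)*(-8 + 15**2 - 3/2*(-5) + 15*(-5)) = 36*(-8 + 225 + 15/2 - 75) = 36*(299/2) = 5382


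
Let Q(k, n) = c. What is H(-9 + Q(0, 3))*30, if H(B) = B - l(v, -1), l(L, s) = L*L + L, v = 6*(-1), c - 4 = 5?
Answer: -900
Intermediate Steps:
c = 9 (c = 4 + 5 = 9)
Q(k, n) = 9
v = -6
l(L, s) = L + L² (l(L, s) = L² + L = L + L²)
H(B) = -30 + B (H(B) = B - (-6)*(1 - 6) = B - (-6)*(-5) = B - 1*30 = B - 30 = -30 + B)
H(-9 + Q(0, 3))*30 = (-30 + (-9 + 9))*30 = (-30 + 0)*30 = -30*30 = -900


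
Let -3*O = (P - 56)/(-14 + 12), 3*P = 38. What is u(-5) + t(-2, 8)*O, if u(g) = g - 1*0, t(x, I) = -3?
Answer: 50/3 ≈ 16.667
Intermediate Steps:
P = 38/3 (P = (⅓)*38 = 38/3 ≈ 12.667)
O = -65/9 (O = -(38/3 - 56)/(3*(-14 + 12)) = -(-130)/(9*(-2)) = -(-130)*(-1)/(9*2) = -⅓*65/3 = -65/9 ≈ -7.2222)
u(g) = g (u(g) = g + 0 = g)
u(-5) + t(-2, 8)*O = -5 - 3*(-65/9) = -5 + 65/3 = 50/3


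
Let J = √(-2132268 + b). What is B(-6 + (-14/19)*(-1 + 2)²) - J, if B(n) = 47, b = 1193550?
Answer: 47 - 33*I*√862 ≈ 47.0 - 968.88*I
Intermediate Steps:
J = 33*I*√862 (J = √(-2132268 + 1193550) = √(-938718) = 33*I*√862 ≈ 968.88*I)
B(-6 + (-14/19)*(-1 + 2)²) - J = 47 - 33*I*√862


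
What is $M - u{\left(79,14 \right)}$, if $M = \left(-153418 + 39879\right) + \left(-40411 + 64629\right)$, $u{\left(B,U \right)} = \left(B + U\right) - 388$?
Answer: $-89026$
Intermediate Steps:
$u{\left(B,U \right)} = -388 + B + U$
$M = -89321$ ($M = -113539 + 24218 = -89321$)
$M - u{\left(79,14 \right)} = -89321 - \left(-388 + 79 + 14\right) = -89321 - -295 = -89321 + 295 = -89026$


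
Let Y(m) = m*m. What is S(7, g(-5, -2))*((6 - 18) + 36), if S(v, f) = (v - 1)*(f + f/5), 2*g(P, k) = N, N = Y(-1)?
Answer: 432/5 ≈ 86.400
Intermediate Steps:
Y(m) = m**2
N = 1 (N = (-1)**2 = 1)
g(P, k) = 1/2 (g(P, k) = (1/2)*1 = 1/2)
S(v, f) = 6*f*(-1 + v)/5 (S(v, f) = (-1 + v)*(f + f*(1/5)) = (-1 + v)*(f + f/5) = (-1 + v)*(6*f/5) = 6*f*(-1 + v)/5)
S(7, g(-5, -2))*((6 - 18) + 36) = ((6/5)*(1/2)*(-1 + 7))*((6 - 18) + 36) = ((6/5)*(1/2)*6)*(-12 + 36) = (18/5)*24 = 432/5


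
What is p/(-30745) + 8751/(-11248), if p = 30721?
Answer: -614599303/345819760 ≈ -1.7772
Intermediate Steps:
p/(-30745) + 8751/(-11248) = 30721/(-30745) + 8751/(-11248) = 30721*(-1/30745) + 8751*(-1/11248) = -30721/30745 - 8751/11248 = -614599303/345819760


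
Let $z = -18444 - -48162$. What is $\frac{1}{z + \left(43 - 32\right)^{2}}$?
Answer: $\frac{1}{29839} \approx 3.3513 \cdot 10^{-5}$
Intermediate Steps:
$z = 29718$ ($z = -18444 + 48162 = 29718$)
$\frac{1}{z + \left(43 - 32\right)^{2}} = \frac{1}{29718 + \left(43 - 32\right)^{2}} = \frac{1}{29718 + 11^{2}} = \frac{1}{29718 + 121} = \frac{1}{29839}$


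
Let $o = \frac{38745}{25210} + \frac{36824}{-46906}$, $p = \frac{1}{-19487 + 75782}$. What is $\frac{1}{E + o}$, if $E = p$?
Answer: $\frac{6656885213670}{5004968535961} \approx 1.3301$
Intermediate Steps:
$p = \frac{1}{56295} \approx 1.7764 \cdot 10^{-5}$
$E = \frac{1}{56295} \approx 1.7764 \cdot 10^{-5}$
$o = \frac{88903993}{118250026}$ ($o = 38745 \cdot \frac{1}{25210} + 36824 \left(- \frac{1}{46906}\right) = \frac{7749}{5042} - \frac{18412}{23453} = \frac{88903993}{118250026} \approx 0.75183$)
$\frac{1}{E + o} = \frac{1}{\frac{1}{56295} + \frac{88903993}{118250026}} = \frac{1}{\frac{5004968535961}{6656885213670}} = \frac{6656885213670}{5004968535961}$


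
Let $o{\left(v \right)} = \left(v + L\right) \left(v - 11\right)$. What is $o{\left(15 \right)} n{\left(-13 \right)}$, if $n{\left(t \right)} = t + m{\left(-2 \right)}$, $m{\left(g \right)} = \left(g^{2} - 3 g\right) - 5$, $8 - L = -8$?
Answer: $-992$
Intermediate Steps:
$L = 16$ ($L = 8 - -8 = 8 + 8 = 16$)
$m{\left(g \right)} = -5 + g^{2} - 3 g$
$o{\left(v \right)} = \left(-11 + v\right) \left(16 + v\right)$ ($o{\left(v \right)} = \left(v + 16\right) \left(v - 11\right) = \left(16 + v\right) \left(-11 + v\right) = \left(-11 + v\right) \left(16 + v\right)$)
$n{\left(t \right)} = 5 + t$ ($n{\left(t \right)} = t - \left(-1 - 4\right) = t + \left(-5 + 4 + 6\right) = t + 5 = 5 + t$)
$o{\left(15 \right)} n{\left(-13 \right)} = \left(-176 + 15^{2} + 5 \cdot 15\right) \left(5 - 13\right) = \left(-176 + 225 + 75\right) \left(-8\right) = 124 \left(-8\right) = -992$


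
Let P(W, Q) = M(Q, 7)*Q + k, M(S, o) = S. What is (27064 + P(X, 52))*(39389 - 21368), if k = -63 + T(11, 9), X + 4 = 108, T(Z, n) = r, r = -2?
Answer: 535277763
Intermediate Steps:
T(Z, n) = -2
X = 104 (X = -4 + 108 = 104)
k = -65 (k = -63 - 2 = -65)
P(W, Q) = -65 + Q² (P(W, Q) = Q*Q - 65 = Q² - 65 = -65 + Q²)
(27064 + P(X, 52))*(39389 - 21368) = (27064 + (-65 + 52²))*(39389 - 21368) = (27064 + (-65 + 2704))*18021 = (27064 + 2639)*18021 = 29703*18021 = 535277763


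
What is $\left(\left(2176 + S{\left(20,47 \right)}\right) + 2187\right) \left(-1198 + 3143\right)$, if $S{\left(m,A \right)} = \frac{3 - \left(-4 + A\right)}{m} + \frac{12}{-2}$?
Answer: $8470475$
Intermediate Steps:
$S{\left(m,A \right)} = -6 + \frac{7 - A}{m}$ ($S{\left(m,A \right)} = \frac{3 - \left(-4 + A\right)}{m} + 12 \left(- \frac{1}{2}\right) = \frac{7 - A}{m} - 6 = -6 + \frac{7 - A}{m}$)
$\left(\left(2176 + S{\left(20,47 \right)}\right) + 2187\right) \left(-1198 + 3143\right) = \left(\left(2176 + \frac{7 - 47 - 120}{20}\right) + 2187\right) \left(-1198 + 3143\right) = \left(\left(2176 + \frac{7 - 47 - 120}{20}\right) + 2187\right) 1945 = \left(\left(2176 + \frac{1}{20} \left(-160\right)\right) + 2187\right) 1945 = \left(\left(2176 - 8\right) + 2187\right) 1945 = \left(2168 + 2187\right) 1945 = 4355 \cdot 1945 = 8470475$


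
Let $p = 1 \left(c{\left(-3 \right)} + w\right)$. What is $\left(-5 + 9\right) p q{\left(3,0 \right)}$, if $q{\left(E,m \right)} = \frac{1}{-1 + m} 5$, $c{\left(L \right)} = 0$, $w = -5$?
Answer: $100$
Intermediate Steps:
$p = -5$ ($p = 1 \left(0 - 5\right) = 1 \left(-5\right) = -5$)
$q{\left(E,m \right)} = \frac{5}{-1 + m}$
$\left(-5 + 9\right) p q{\left(3,0 \right)} = \left(-5 + 9\right) \left(-5\right) \frac{5}{-1 + 0} = 4 \left(-5\right) \frac{5}{-1} = - 20 \cdot 5 \left(-1\right) = \left(-20\right) \left(-5\right) = 100$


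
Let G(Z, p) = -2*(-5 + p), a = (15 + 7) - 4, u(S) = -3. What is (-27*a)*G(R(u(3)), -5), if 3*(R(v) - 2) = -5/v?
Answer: -9720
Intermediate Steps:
R(v) = 2 - 5/(3*v) (R(v) = 2 + (-5/v)/3 = 2 - 5/(3*v))
a = 18 (a = 22 - 4 = 18)
G(Z, p) = 10 - 2*p
(-27*a)*G(R(u(3)), -5) = (-27*18)*(10 - 2*(-5)) = -486*(10 + 10) = -486*20 = -9720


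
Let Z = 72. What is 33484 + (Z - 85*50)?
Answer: 29306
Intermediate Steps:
33484 + (Z - 85*50) = 33484 + (72 - 85*50) = 33484 + (72 - 4250) = 33484 - 4178 = 29306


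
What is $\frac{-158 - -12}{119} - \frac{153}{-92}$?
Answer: $\frac{4775}{10948} \approx 0.43615$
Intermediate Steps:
$\frac{-158 - -12}{119} - \frac{153}{-92} = \left(-158 + 12\right) \frac{1}{119} - - \frac{153}{92} = \left(-146\right) \frac{1}{119} + \frac{153}{92} = - \frac{146}{119} + \frac{153}{92} = \frac{4775}{10948}$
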